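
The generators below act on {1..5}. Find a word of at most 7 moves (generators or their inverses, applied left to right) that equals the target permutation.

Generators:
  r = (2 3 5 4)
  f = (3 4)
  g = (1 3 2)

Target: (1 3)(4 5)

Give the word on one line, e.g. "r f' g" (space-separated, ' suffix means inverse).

r f' r r g

  after r: (2 3 5 4)
  after f': (2 4)(3 5)
  after r: (3 4)
  after r: (2 3)(4 5)
  after g: (1 3)(4 5)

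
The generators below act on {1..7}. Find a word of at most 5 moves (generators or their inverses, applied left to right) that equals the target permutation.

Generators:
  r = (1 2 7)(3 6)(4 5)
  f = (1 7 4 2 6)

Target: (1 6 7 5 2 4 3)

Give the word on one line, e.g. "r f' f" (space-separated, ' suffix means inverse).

  after f': (1 6 2 4 7)
  after r: (1 3 6 7 2 5 4)
  after f': (1 3 2 5 7 4 6)
  after r': (1 6 7 5 2 4 3)

f' r f' r'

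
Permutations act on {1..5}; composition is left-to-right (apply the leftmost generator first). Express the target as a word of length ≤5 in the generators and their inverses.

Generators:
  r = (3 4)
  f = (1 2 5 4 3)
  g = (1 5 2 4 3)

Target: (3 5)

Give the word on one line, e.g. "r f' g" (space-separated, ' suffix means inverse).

  after g': (1 3 4 2 5)
  after g': (1 4 5 3 2)
  after r: (1 3 2)(4 5)
  after f: (3 5)

g' g' r f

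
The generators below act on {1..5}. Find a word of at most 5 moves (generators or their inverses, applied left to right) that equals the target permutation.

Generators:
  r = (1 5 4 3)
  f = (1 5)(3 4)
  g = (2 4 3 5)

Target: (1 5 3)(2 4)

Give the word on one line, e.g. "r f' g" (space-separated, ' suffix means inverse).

  after f': (1 5)(3 4)
  after g: (1 2 4 5)
  after r: (1 2 3)
  after g': (1 5 3)(2 4)

f' g r g'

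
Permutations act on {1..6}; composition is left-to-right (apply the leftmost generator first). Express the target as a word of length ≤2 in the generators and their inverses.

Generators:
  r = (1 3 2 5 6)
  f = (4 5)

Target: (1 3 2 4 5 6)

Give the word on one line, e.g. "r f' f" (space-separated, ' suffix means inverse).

  after r: (1 3 2 5 6)
  after f: (1 3 2 4 5 6)

r f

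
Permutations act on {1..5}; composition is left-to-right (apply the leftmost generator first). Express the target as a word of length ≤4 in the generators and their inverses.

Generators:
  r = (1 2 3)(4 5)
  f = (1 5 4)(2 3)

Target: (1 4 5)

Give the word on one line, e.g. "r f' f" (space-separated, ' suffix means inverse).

  after f: (1 5 4)(2 3)
  after f: (1 4 5)

f f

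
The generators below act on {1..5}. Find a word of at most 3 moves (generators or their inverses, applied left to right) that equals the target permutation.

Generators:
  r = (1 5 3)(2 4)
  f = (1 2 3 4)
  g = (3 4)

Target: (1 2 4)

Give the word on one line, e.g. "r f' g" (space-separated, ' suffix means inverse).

f g

  after f: (1 2 3 4)
  after g: (1 2 4)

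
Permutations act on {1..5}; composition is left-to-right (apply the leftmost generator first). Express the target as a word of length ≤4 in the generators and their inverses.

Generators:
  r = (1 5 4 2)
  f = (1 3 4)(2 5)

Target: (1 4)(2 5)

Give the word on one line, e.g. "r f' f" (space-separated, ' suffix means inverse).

r' r'

  after r': (1 2 4 5)
  after r': (1 4)(2 5)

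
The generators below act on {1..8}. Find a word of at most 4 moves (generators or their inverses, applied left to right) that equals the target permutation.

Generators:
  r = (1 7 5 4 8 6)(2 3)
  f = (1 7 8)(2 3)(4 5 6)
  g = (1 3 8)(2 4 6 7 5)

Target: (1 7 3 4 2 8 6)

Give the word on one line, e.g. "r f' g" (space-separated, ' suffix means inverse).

  after r': (1 6 8 4 5 7)(2 3)
  after g: (1 7 3 4 2 8 6)

r' g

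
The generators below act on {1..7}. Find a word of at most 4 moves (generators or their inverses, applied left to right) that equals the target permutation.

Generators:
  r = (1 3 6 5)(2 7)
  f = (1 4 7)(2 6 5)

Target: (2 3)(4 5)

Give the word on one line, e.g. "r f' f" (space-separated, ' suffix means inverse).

  after f': (1 7 4)(2 5 6)
  after r: (1 2)(3 6 7 4)
  after r: (1 7 4 6 2 3 5)
  after f: (2 3)(4 5)

f' r r f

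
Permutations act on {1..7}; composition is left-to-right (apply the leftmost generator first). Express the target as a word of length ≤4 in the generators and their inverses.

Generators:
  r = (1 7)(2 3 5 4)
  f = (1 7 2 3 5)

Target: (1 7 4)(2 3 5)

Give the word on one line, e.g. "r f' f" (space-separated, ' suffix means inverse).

  after f: (1 7 2 3 5)
  after r': (4 5 7)
  after f: (1 7 4)(2 3 5)

f r' f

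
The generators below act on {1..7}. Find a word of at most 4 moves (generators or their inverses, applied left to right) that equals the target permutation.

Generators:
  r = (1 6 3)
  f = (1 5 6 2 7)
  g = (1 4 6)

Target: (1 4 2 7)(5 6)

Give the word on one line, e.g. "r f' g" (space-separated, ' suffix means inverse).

  after g: (1 4 6)
  after f: (1 4 2 7)(5 6)

g f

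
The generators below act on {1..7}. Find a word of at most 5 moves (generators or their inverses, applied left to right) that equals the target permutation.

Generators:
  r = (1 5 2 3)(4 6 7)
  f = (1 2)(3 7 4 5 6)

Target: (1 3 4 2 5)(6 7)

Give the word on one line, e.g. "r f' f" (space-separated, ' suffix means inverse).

  after f': (1 2)(3 6 5 4 7)
  after r: (1 3 7)(2 5 6)
  after f: (1 7 2 6)(3 4 5)
  after r': (1 6 3 7 5 2 4)
  after f: (1 3 4 2 5)(6 7)

f' r f r' f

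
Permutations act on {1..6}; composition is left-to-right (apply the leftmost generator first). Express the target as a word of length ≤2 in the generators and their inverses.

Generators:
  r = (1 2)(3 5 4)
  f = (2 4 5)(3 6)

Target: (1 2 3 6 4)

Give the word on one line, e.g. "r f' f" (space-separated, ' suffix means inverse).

  after f': (2 5 4)(3 6)
  after r': (1 2 3 6 4)

f' r'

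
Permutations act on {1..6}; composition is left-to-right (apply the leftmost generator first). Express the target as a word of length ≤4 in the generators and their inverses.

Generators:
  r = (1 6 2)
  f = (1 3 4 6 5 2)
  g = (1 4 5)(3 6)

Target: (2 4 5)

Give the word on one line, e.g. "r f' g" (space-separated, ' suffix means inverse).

  after f: (1 3 4 6 5 2)
  after r: (1 3 4 2 6 5)
  after f': (2 4 5)

f r f'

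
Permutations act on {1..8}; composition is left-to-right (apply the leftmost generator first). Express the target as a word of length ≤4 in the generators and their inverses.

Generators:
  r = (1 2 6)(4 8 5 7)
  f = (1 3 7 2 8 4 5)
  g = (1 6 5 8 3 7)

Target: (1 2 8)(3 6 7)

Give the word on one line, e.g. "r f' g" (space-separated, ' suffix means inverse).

f r' g' f'

  after f: (1 3 7 2 8 4 5)
  after r': (1 3 5 6 2 4 8 7)
  after g': (1 8 3 6 2 4 5)
  after f': (1 2 8)(3 6 7)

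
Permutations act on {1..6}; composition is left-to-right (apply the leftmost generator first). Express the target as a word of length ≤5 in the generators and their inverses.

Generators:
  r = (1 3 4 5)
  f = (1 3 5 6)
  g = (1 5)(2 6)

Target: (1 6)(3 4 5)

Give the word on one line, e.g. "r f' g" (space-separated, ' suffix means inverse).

f' g' r g' r'

  after f': (1 6 5 3)
  after g': (1 2 6)(3 5)
  after r: (1 2 6 3)(4 5)
  after g': (1 6 3 5 4)
  after r': (1 6)(3 4 5)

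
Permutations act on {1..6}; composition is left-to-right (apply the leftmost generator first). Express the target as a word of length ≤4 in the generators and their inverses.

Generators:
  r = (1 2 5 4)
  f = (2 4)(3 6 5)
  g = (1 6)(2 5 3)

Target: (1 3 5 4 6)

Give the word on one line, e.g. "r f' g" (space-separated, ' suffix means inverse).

r g'

  after r: (1 2 5 4)
  after g': (1 3 5 4 6)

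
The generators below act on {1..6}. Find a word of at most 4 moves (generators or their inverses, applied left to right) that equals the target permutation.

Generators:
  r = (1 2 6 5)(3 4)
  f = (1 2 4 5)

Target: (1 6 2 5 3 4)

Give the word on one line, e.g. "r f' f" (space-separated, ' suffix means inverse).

  after f': (1 5 4 2)
  after r': (1 6 2 5 3 4)

f' r'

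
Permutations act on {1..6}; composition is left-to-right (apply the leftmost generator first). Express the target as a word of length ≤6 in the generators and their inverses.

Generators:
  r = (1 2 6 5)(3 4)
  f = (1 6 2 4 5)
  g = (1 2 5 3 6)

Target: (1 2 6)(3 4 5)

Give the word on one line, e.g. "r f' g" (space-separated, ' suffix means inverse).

r' f g f' r'

  after r': (1 5 6 2)(3 4)
  after f: (2 6 4 3 5)
  after g: (1 2)(4 6)
  after f': (1 6 2 5 4)
  after r': (1 2 6)(3 4 5)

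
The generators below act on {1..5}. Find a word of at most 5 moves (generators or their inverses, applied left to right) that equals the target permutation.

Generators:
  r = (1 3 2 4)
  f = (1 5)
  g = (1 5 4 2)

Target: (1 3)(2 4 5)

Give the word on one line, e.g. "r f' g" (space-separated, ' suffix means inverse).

g' f r' f g'

  after g': (1 2 4 5)
  after f: (1 2 4)
  after r': (1 3)
  after f: (1 3 5)
  after g': (1 3)(2 4 5)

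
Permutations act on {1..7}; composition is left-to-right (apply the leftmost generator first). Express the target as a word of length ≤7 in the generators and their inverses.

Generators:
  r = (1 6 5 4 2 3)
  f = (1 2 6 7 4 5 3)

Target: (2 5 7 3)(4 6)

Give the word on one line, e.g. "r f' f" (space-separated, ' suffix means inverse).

f' r f f r'

  after f': (1 3 5 4 7 6 2)
  after r: (2 6 3 4 7 5)
  after f: (1 2 7 3 5 6)
  after f: (1 6 2 4 5 7)
  after r': (2 5 7 3)(4 6)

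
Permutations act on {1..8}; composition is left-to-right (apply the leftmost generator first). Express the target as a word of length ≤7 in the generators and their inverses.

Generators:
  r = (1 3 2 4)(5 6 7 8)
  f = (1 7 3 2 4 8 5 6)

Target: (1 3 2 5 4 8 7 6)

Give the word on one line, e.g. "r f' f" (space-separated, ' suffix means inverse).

  after f': (1 6 5 8 4 2 3 7)
  after r': (1 5 7 4 3 6 8 2)
  after f: (1 6 5 3)(2 7 8 4)
  after r: (1 7 5 2 8)
  after f: (1 3 2 5 4 8 7 6)

f' r' f r f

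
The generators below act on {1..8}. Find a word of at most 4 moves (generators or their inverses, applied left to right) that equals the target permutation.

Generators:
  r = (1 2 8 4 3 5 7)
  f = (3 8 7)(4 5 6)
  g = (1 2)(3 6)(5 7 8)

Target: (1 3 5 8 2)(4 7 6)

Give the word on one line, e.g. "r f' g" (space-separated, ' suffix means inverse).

  after r': (1 7 5 3 4 8 2)
  after f: (1 3 5 8 2)(4 7 6)

r' f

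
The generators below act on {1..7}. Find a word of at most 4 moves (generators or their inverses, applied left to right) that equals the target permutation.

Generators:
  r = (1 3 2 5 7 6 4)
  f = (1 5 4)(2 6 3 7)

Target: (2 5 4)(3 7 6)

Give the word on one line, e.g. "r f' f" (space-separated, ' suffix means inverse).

f' r f' r

  after f': (1 4 5)(2 7 3 6)
  after r: (2 6 5 3 4 7)
  after f': (1 4 3 5 6)
  after r: (2 5 4)(3 7 6)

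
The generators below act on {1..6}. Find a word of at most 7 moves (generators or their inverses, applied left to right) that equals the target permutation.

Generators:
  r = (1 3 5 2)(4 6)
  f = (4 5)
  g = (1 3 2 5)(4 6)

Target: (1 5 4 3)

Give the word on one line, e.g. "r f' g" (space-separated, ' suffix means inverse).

  after f: (4 5)
  after g': (1 5 6 4 2 3)
  after r': (1 3 2)(4 5)
  after g: (1 2 3 5 6 4)
  after g: (1 5 4 3)

f g' r' g g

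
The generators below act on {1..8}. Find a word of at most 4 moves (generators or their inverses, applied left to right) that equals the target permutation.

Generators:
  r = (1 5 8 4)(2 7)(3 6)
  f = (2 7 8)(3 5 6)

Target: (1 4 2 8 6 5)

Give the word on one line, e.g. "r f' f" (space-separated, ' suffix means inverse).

r' f

  after r': (1 4 8 5)(2 7)(3 6)
  after f: (1 4 2 8 6 5)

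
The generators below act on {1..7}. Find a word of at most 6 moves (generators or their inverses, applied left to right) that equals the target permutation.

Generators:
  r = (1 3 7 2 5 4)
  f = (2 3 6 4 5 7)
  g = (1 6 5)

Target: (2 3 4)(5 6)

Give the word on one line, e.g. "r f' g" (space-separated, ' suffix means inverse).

  after r': (1 4 5 2 7 3)
  after f: (1 5 3)(4 7 6)
  after g: (3 6 4 7 5)
  after f: (2 3 4)(5 6)

r' f g f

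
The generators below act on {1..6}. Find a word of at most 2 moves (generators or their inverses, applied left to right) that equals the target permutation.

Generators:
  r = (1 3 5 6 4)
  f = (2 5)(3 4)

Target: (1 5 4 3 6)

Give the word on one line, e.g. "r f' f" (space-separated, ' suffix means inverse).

r r

  after r: (1 3 5 6 4)
  after r: (1 5 4 3 6)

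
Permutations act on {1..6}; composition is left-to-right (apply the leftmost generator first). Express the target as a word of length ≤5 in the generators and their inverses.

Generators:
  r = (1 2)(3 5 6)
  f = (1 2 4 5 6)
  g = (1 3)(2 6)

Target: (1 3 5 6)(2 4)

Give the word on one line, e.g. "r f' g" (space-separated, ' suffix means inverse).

f g r' g' r'

  after f: (1 2 4 5 6)
  after g: (1 6 3)(2 4 5)
  after r': (1 5)(2 4 3)
  after g': (1 5 3 6 2 4)
  after r': (1 3 5 6)(2 4)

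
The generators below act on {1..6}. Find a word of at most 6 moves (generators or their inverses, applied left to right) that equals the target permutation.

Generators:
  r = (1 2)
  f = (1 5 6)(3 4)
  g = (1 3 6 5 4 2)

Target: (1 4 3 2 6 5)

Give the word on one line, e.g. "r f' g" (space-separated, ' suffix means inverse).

  after g': (1 2 4 5 6 3)
  after r: (2 4 5 6 3)
  after g: (1 3)
  after r': (1 3 2)
  after f': (1 4 3 2 6 5)

g' r g r' f'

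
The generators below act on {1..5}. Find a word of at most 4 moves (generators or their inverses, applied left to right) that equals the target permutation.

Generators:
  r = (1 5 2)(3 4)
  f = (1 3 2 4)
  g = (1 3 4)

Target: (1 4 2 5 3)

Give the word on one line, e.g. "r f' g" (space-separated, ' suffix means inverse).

f' f' r f'

  after f': (1 4 2 3)
  after f': (1 2)(3 4)
  after r: (2 5)
  after f': (1 4 2 5 3)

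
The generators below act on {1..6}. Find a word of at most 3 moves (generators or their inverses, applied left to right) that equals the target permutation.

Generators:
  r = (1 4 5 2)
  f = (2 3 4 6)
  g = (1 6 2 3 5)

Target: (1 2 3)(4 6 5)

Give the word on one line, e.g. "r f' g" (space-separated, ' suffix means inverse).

f r'

  after f: (2 3 4 6)
  after r': (1 2 3)(4 6 5)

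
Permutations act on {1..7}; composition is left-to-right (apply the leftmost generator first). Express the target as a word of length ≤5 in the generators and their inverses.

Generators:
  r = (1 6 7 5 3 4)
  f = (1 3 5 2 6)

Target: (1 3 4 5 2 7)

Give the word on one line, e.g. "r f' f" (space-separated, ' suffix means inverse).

  after f': (1 6 2 5 3)
  after r': (2 7 6)(3 4)
  after f: (1 3 4 5 2 7)

f' r' f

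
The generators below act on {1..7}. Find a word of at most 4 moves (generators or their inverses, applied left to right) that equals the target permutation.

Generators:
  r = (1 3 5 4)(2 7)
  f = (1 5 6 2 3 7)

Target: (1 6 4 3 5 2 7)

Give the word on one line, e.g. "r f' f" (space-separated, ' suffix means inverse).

  after f: (1 5 6 2 3 7)
  after f: (1 6 3)(2 7 5)
  after r': (1 6)(3 4 5 7)
  after r': (1 6 4 3 5 2 7)

f f r' r'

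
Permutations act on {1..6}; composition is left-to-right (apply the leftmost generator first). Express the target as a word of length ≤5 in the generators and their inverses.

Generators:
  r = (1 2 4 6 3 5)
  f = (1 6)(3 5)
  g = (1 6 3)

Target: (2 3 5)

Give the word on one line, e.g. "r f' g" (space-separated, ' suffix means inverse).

  after r': (1 5 3 6 4 2)
  after g': (1 5 6 4 2 3)
  after g': (1 5)(2 6 4)
  after r: (2 3 5)

r' g' g' r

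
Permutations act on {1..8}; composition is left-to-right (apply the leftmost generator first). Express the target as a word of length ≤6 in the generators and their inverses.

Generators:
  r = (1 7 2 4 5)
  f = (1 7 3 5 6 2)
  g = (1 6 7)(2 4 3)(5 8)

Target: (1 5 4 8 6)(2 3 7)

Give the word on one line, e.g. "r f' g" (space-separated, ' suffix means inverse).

  after g: (1 6 7)(2 4 3)(5 8)
  after f: (1 2 4 5 8 6 3)
  after g': (1 3 7 6 4 8)
  after r': (1 3)(2 7 6)(4 8 5)
  after f: (1 5 4 8 6)(2 3 7)

g f g' r' f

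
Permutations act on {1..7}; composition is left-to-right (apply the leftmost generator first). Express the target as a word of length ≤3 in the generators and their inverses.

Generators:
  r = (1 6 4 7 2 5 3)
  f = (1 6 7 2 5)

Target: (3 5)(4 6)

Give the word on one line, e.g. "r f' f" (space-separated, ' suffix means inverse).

  after r: (1 6 4 7 2 5 3)
  after f': (3 5)(4 6)

r f'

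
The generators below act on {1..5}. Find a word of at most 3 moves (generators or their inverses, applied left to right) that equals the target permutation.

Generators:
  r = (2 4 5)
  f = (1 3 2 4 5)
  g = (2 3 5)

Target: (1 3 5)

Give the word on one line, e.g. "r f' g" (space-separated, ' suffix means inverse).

  after f: (1 3 2 4 5)
  after r': (1 3 5)

f r'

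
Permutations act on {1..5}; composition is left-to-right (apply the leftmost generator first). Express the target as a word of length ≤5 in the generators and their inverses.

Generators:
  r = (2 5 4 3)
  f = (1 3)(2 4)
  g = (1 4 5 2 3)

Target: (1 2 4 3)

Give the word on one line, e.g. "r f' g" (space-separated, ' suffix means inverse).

r f g'

  after r: (2 5 4 3)
  after f: (1 3 4)(2 5)
  after g': (1 2 4 3)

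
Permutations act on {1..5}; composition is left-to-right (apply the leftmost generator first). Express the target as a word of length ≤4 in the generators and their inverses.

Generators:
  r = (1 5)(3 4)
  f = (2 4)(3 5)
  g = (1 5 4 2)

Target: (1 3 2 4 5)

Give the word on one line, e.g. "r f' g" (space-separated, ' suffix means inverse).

  after r': (1 5)(3 4)
  after f: (1 3 2 4 5)

r' f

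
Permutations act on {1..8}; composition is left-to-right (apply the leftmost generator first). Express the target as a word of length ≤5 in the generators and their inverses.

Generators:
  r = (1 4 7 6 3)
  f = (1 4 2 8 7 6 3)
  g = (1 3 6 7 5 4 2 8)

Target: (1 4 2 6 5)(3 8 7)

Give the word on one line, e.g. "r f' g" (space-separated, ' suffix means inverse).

  after g: (1 3 6 7 5 4 2 8)
  after g: (1 6 5 2)(3 7 4 8)
  after f': (1 7)(2 3 8 6 5 4)
  after r': (1 4 2 6 5)(3 8 7)

g g f' r'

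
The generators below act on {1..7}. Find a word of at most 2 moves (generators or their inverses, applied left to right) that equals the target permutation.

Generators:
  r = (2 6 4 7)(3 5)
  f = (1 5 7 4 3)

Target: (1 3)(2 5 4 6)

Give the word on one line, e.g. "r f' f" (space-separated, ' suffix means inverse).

r' f'

  after r': (2 7 4 6)(3 5)
  after f': (1 3)(2 5 4 6)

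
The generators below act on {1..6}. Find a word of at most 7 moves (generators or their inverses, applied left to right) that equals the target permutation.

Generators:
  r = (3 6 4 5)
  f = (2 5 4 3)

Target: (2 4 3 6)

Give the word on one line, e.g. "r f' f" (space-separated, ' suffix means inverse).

r' r' r' f' f'

  after r': (3 5 4 6)
  after r': (3 4)(5 6)
  after r': (3 6 4 5)
  after f': (2 3 6 5 4)
  after f': (2 4 3 6)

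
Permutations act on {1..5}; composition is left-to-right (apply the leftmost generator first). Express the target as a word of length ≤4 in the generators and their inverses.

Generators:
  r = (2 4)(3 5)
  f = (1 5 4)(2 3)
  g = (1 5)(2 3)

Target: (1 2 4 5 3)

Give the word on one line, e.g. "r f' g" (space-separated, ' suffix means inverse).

  after f': (1 4 5)(2 3)
  after f': (1 5 4)
  after r': (1 3 5 2 4)
  after g': (1 2 4 5 3)

f' f' r' g'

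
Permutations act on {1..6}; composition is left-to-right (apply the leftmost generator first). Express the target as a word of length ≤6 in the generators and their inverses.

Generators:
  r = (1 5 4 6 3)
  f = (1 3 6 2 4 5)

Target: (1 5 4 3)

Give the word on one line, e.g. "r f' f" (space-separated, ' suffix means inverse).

f' r' f r f'

  after f': (1 5 4 2 6 3)
  after r': (2 4)
  after f: (1 3 6 2 5)
  after r: (2 4 6)
  after f': (1 5 4 3)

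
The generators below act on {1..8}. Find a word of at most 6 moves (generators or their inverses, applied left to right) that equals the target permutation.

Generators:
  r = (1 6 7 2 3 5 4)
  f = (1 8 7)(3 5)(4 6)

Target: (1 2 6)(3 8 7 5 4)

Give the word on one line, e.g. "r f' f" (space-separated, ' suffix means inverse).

  after r': (1 4 5 3 2 7 6)
  after f': (1 6 7 4 3 2 8)
  after r': (2 8 4)(3 7 5)
  after f': (1 7 3 8 6 4 2)
  after r: (1 2 6)(3 8 7 5 4)

r' f' r' f' r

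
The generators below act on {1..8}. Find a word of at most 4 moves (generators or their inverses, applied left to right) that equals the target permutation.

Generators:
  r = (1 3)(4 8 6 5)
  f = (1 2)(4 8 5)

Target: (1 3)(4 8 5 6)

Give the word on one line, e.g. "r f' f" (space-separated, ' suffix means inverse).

  after r': (1 3)(4 5 6 8)
  after f: (1 3 2)(5 6)
  after f: (1 3)(4 8 5 6)

r' f f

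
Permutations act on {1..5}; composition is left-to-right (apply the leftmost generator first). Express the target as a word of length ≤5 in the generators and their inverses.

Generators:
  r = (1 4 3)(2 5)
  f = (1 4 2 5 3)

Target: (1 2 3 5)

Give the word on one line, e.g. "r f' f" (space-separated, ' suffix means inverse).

f f f r'

  after f: (1 4 2 5 3)
  after f: (1 2 3 4 5)
  after f: (1 5 4 3 2)
  after r': (1 2 3 5)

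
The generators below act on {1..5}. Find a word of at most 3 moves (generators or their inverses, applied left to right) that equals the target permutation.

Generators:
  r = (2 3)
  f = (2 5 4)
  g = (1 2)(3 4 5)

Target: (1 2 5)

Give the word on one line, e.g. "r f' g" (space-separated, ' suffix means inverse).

r f' g'

  after r: (2 3)
  after f': (2 3 4 5)
  after g': (1 2 5)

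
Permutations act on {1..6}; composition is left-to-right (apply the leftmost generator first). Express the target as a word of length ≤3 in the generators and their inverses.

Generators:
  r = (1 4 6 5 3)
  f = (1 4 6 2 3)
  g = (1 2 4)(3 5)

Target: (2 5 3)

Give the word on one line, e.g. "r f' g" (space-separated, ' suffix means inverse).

  after f': (1 3 2 6 4)
  after r: (2 5 3)

f' r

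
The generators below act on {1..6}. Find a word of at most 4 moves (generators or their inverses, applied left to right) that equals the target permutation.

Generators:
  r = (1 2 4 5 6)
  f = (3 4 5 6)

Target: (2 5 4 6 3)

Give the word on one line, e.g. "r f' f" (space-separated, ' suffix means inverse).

  after r: (1 2 4 5 6)
  after f: (1 2 5 3 4 6)
  after r': (2 4 5 3)
  after f: (2 5 4 6 3)

r f r' f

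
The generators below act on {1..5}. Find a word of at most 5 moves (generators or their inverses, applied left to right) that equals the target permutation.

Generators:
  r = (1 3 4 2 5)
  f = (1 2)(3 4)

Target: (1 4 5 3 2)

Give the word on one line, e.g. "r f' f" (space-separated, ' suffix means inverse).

  after f': (1 2)(3 4)
  after r': (1 4)(2 5)
  after f: (1 3 4 2 5)
  after r: (1 4 5 3 2)

f' r' f r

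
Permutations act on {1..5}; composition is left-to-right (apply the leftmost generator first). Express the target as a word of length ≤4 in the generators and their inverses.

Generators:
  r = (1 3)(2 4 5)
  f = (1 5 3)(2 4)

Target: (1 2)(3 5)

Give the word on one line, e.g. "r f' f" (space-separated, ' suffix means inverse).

  after r': (1 3)(2 5 4)
  after f': (1 5 2)
  after r': (1 4 2 3)
  after f: (1 2)(3 5)

r' f' r' f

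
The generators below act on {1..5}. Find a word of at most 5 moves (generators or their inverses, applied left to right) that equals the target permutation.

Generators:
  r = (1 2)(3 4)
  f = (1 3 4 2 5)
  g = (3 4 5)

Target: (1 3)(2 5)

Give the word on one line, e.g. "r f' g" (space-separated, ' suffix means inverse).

  after r': (1 2)(3 4)
  after g: (1 2)(3 5)
  after f': (1 4 3 2 5)
  after r: (1 3)(2 5)

r' g f' r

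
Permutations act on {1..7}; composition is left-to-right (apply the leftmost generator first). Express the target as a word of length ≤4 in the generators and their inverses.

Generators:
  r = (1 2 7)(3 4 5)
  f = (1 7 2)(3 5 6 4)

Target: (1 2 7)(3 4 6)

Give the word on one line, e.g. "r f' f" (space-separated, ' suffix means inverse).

r' f' f'

  after r': (1 7 2)(3 5 4)
  after f': (5 6)
  after f': (1 2 7)(3 4 6)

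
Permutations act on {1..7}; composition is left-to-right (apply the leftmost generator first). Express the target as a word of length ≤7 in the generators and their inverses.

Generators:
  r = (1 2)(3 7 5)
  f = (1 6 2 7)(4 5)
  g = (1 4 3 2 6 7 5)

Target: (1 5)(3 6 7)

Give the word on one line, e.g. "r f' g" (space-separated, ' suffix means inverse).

f' r g' r' r'

  after f': (1 7 2 6)(4 5)
  after r: (1 5 4 3 7)(2 6)
  after g': (1 7 5)(3 6)
  after r': (1 3 6 5 2)
  after r': (1 5)(3 6 7)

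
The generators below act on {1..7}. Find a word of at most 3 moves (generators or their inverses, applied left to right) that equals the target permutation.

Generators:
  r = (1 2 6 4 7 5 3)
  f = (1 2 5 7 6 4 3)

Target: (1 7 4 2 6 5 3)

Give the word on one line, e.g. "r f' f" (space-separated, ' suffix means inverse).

  after r: (1 2 6 4 7 5 3)
  after f: (1 5)(2 4 6 3)
  after r': (1 7 4 2 6 5 3)

r f r'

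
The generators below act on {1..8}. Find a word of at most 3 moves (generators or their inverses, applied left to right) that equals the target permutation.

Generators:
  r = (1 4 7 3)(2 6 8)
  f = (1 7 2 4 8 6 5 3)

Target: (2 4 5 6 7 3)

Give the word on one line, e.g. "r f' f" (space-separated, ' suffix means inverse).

  after r: (1 4 7 3)(2 6 8)
  after r: (1 7)(2 8 6)(3 4)
  after f': (2 4 5 6 7 3)

r r f'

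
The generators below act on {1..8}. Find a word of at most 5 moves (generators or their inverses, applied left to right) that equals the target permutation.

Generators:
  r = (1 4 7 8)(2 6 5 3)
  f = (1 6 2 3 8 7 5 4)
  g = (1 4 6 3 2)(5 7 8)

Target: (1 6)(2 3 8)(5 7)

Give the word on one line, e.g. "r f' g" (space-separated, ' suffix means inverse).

r f f

  after r: (1 4 7 8)(2 6 5 3)
  after f: (4 5 8 6)
  after f: (1 6)(2 3 8)(5 7)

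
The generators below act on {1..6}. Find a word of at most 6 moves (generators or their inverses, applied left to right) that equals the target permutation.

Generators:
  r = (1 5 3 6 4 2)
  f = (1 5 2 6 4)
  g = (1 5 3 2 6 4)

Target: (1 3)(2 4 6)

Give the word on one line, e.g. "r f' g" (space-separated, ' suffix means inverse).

f g' r' f' g

  after f: (1 5 2 6 4)
  after g': (3 5)
  after r': (1 2 4 6 3)
  after f': (1 5)(2 6 3 4)
  after g: (1 3)(2 4 6)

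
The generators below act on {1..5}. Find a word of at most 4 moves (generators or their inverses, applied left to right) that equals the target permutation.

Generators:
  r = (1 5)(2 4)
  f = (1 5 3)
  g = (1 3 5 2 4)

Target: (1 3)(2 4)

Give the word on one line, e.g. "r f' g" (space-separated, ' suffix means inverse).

  after f: (1 5 3)
  after r': (2 4)(3 5)
  after f': (1 3)(2 4)

f r' f'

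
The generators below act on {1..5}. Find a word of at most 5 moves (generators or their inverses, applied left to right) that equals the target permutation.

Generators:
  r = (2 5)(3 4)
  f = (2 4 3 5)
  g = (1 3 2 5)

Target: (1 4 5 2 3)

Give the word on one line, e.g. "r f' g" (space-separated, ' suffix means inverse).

  after g': (1 5 2 3)
  after r: (1 2 4 3)
  after f: (1 4 5 2 3)

g' r f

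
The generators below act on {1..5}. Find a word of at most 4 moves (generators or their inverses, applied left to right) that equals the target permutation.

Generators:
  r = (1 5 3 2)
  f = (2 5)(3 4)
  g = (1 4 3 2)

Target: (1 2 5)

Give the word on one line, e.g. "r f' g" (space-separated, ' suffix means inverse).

  after g: (1 4 3 2)
  after f': (1 3 5 2)
  after r: (1 2 5)

g f' r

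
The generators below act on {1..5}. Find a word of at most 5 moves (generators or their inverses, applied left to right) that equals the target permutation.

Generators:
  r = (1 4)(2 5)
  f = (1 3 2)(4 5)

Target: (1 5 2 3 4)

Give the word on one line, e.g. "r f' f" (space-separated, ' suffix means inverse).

f r r f r

  after f: (1 3 2)(4 5)
  after r: (1 3 5)(2 4)
  after r: (1 3 2)(4 5)
  after f: (1 2 3)
  after r: (1 5 2 3 4)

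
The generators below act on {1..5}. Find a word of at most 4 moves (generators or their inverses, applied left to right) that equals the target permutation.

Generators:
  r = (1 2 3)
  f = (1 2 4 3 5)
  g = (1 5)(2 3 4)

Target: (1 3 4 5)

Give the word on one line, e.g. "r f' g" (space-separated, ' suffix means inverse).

g' r' r' f'

  after g': (1 5)(2 4 3)
  after r': (1 5 3)(2 4)
  after r': (1 5 2 4)
  after f': (1 3 4 5)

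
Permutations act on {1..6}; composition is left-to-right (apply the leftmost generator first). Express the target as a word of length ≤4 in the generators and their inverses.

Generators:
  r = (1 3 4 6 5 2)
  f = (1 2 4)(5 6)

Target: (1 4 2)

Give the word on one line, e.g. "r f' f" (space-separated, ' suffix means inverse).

f f

  after f: (1 2 4)(5 6)
  after f: (1 4 2)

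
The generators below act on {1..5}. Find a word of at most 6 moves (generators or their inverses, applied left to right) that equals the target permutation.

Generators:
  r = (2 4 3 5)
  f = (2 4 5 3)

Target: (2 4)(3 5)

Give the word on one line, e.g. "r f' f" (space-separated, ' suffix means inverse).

  after r': (2 5 3 4)
  after f': (2 4 3)
  after f': (4 5)
  after r: (2 4)(3 5)

r' f' f' r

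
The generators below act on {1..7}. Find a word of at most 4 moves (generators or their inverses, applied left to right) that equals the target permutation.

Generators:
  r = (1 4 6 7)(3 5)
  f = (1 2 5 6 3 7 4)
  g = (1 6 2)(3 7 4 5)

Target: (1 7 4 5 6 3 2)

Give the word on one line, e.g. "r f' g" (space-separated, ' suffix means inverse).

  after r: (1 4 6 7)(3 5)
  after f': (1 7 4 5 6 3 2)

r f'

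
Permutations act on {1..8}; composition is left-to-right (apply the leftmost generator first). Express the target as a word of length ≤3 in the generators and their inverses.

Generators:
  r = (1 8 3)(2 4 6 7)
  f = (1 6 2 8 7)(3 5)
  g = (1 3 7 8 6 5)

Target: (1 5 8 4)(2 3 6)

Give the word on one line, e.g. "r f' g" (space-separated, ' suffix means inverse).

  after r': (1 3 8)(2 7 6 4)
  after f: (1 5 3 7 2)(4 8 6)
  after r': (1 5 8 4)(2 3 6)

r' f r'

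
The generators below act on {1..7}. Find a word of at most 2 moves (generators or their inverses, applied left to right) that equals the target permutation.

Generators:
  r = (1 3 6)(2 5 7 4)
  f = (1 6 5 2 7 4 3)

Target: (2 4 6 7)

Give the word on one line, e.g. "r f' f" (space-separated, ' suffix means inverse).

  after f: (1 6 5 2 7 4 3)
  after r: (2 4 6 7)

f r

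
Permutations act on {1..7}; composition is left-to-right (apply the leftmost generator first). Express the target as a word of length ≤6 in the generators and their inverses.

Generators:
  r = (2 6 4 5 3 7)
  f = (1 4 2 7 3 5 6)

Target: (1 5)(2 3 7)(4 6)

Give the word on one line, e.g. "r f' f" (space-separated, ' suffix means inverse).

  after r: (2 6 4 5 3 7)
  after f: (1 4 6 2)
  after f: (1 2 4)(3 5 6 7)
  after r: (1 6 2 5 4)
  after f': (1 5)(2 3 7)(4 6)

r f f r f'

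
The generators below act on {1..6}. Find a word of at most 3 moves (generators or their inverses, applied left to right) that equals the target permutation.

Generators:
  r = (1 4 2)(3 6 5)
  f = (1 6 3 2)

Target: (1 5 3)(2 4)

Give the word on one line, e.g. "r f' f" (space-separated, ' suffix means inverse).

f r

  after f: (1 6 3 2)
  after r: (1 5 3)(2 4)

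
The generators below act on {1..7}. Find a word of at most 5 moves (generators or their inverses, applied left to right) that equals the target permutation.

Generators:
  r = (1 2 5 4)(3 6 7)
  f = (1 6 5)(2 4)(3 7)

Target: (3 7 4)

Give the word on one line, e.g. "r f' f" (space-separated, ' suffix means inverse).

  after r': (1 4 5 2)(3 7 6)
  after f': (1 2 5 4 6 7)
  after r': (3 7 4)

r' f' r'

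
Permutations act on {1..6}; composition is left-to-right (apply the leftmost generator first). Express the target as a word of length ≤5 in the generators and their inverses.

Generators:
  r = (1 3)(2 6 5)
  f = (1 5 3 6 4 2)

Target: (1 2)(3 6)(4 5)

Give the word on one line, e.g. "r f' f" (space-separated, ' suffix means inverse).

  after r: (1 3)(2 6 5)
  after f': (1 5 4 6)(2 3)
  after r: (1 2)(3 6)(4 5)

r f' r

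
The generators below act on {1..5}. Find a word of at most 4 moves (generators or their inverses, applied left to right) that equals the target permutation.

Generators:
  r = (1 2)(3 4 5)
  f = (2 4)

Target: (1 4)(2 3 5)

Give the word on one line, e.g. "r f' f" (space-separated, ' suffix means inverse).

f r' f'

  after f: (2 4)
  after r': (1 2 3 5 4)
  after f': (1 4)(2 3 5)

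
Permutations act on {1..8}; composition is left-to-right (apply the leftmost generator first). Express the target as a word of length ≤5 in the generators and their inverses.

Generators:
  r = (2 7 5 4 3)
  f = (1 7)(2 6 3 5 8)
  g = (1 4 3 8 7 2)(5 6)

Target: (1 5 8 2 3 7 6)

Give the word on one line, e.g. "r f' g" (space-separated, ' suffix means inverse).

  after r': (2 3 4 5 7)
  after f': (1 7 8 5)(2 6)(3 4)
  after g': (1 8 6 7 3)(2 5)
  after f': (1 5 8 2 3 7 6)

r' f' g' f'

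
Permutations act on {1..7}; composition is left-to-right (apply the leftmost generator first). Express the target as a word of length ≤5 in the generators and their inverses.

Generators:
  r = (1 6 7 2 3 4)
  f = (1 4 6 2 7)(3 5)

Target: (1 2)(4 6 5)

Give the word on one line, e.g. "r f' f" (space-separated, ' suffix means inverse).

  after r': (1 4 3 2 7 6)
  after r': (1 3 7)(2 6 4)
  after r': (1 2)(3 6)(4 7)
  after f: (1 7 6 5 3 2 4)
  after r: (1 2)(4 6 5)

r' r' r' f r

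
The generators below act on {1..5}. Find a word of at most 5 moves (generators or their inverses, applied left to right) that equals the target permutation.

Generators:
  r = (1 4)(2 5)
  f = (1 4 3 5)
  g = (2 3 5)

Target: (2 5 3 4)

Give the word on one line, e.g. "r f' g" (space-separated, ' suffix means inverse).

  after g: (2 3 5)
  after f: (1 4 3)(2 5)
  after g': (1 4 2 3)
  after g': (1 4 5 3)
  after r: (2 5 3 4)

g f g' g' r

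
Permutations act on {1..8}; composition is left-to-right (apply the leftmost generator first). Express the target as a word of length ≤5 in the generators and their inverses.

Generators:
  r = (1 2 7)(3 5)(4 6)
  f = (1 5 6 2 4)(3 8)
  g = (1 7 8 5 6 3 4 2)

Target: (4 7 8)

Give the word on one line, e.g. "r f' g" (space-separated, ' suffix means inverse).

g' f' g' f'

  after g': (1 2 4 3 6 5 8 7)
  after f': (1 6)(3 5)(4 8 7)
  after g': (1 5 6 2 4 7 3 8)
  after f': (4 7 8)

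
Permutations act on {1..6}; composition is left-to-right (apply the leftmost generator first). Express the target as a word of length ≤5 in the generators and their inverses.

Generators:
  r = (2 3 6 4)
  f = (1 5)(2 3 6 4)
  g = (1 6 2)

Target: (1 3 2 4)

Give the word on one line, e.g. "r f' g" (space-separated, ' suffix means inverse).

g' r g

  after g': (1 2 6)
  after r: (1 3 6)(2 4)
  after g: (1 3 2 4)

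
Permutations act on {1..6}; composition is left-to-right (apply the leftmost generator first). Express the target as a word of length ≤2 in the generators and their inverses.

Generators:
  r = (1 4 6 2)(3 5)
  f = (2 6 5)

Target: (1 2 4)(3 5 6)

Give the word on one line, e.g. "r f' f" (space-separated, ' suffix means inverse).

f r'

  after f: (2 6 5)
  after r': (1 2 4)(3 5 6)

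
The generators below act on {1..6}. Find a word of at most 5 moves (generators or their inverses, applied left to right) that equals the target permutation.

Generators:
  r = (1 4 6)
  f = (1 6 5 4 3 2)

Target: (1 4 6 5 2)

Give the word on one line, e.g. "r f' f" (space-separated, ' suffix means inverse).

r f r' f'

  after r: (1 4 6)
  after f: (1 3 2)(4 5)
  after r': (1 3 2 6 4 5)
  after f': (1 4 6 5 2)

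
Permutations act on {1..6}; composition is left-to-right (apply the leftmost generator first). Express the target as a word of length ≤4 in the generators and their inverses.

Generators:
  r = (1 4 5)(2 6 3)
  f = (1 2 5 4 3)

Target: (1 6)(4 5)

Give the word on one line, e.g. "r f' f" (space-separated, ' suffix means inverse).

f' r r f'

  after f': (1 3 4 5 2)
  after r: (1 2 4)(3 5 6)
  after r: (1 6 2 5 3)
  after f': (1 6)(4 5)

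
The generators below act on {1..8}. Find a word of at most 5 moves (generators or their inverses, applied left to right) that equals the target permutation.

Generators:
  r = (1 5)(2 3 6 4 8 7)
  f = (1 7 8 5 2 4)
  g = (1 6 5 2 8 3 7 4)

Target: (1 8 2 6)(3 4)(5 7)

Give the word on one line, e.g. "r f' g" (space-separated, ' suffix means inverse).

g' g' f

  after g': (1 4 7 3 8 2 5 6)
  after g': (1 7 8 5)(2 6 4 3)
  after f: (1 8 2 6)(3 4)(5 7)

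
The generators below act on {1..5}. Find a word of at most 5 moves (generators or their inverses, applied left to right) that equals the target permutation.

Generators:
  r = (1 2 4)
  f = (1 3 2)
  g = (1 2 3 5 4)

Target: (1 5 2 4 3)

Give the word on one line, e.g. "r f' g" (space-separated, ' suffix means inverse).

  after r: (1 2 4)
  after f': (1 3)(2 4)
  after g: (1 5 4 3 2)
  after r: (1 5)(3 4)
  after r: (1 5 2 4 3)

r f' g r r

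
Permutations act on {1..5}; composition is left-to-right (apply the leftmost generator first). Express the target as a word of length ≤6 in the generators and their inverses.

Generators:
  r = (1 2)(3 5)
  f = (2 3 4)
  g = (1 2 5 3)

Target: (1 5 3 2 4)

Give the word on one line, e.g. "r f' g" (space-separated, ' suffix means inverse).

r' f r f f

  after r': (1 2)(3 5)
  after f: (1 3 5 4 2)
  after r: (1 5 4)
  after f: (1 5 2 3 4)
  after f: (1 5 3 2 4)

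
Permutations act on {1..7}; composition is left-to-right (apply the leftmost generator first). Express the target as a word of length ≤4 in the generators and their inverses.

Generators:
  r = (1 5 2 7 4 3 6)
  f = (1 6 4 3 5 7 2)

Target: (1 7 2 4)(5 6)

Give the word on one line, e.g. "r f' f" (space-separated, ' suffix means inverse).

f' r

  after f': (1 2 7 5 3 4 6)
  after r: (1 7 2 4)(5 6)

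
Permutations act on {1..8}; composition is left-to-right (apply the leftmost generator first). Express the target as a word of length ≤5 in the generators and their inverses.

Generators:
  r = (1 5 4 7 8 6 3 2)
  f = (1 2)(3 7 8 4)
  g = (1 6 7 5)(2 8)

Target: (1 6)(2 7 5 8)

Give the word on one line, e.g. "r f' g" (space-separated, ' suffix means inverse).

g g r' f' r

  after g: (1 6 7 5)(2 8)
  after g: (1 7)(5 6)
  after r': (1 4 5 8 7 2 3 6)
  after f': (1 8 3 6 2 4 5 7)
  after r: (1 6)(2 7 5 8)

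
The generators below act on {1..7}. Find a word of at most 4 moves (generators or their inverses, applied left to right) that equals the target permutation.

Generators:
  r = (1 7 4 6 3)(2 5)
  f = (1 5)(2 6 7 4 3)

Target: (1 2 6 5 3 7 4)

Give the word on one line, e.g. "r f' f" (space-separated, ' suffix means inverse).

f' r'

  after f': (1 5)(2 3 4 7 6)
  after r': (1 2 6 5 3 7 4)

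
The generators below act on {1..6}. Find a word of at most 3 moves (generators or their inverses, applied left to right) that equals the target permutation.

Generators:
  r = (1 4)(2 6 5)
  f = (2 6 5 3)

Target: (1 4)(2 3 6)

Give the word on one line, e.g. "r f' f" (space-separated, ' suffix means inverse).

  after f: (2 6 5 3)
  after r': (1 4)(3 5)
  after f': (1 4)(2 3 6)

f r' f'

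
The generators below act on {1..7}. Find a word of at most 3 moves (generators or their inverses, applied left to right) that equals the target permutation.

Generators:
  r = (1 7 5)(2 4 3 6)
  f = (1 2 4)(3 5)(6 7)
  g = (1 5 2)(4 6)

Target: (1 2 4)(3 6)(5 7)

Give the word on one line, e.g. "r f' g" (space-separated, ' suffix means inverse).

  after r': (1 5 7)(2 6 3 4)
  after g: (1 2 4)(3 6)(5 7)

r' g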